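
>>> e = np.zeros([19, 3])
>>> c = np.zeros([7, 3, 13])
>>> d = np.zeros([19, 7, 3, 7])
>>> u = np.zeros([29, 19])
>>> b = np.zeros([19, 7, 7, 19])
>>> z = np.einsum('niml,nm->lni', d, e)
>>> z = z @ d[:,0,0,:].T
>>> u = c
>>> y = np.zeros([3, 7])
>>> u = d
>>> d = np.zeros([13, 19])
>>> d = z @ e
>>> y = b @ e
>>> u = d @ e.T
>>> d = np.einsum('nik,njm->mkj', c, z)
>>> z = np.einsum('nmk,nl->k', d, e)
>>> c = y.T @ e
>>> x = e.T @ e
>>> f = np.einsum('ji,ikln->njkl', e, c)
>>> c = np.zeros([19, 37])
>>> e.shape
(19, 3)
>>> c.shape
(19, 37)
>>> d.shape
(19, 13, 19)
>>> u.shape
(7, 19, 19)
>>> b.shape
(19, 7, 7, 19)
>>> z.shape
(19,)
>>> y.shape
(19, 7, 7, 3)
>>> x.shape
(3, 3)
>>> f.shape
(3, 19, 7, 7)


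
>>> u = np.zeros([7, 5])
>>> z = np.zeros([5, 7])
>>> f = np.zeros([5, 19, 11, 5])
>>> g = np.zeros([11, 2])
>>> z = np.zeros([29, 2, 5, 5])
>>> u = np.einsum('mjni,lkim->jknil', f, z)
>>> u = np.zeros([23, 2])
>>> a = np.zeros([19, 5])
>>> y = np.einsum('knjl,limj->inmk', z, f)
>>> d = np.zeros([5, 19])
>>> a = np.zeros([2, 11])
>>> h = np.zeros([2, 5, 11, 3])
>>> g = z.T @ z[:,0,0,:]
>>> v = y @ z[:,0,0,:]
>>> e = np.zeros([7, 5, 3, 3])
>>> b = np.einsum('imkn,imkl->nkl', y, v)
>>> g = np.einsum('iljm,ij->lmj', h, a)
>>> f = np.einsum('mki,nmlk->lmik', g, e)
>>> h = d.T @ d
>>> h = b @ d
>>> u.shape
(23, 2)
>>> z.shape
(29, 2, 5, 5)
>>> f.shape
(3, 5, 11, 3)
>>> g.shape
(5, 3, 11)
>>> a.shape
(2, 11)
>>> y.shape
(19, 2, 11, 29)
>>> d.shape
(5, 19)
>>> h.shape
(29, 11, 19)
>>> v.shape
(19, 2, 11, 5)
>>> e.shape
(7, 5, 3, 3)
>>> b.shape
(29, 11, 5)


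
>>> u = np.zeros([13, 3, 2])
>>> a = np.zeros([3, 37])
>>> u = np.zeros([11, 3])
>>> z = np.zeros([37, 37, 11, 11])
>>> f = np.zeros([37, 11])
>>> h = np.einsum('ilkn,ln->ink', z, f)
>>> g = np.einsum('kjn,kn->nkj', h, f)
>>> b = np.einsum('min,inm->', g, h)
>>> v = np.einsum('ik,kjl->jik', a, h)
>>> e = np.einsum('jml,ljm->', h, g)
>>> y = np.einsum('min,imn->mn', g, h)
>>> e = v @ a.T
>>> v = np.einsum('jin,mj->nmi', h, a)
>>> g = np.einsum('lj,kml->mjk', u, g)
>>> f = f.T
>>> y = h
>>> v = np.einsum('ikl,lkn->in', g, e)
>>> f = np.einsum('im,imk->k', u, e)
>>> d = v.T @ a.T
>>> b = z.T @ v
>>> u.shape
(11, 3)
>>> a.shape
(3, 37)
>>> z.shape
(37, 37, 11, 11)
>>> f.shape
(3,)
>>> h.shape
(37, 11, 11)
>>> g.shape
(37, 3, 11)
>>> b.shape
(11, 11, 37, 3)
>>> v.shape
(37, 3)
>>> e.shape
(11, 3, 3)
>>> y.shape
(37, 11, 11)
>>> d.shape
(3, 3)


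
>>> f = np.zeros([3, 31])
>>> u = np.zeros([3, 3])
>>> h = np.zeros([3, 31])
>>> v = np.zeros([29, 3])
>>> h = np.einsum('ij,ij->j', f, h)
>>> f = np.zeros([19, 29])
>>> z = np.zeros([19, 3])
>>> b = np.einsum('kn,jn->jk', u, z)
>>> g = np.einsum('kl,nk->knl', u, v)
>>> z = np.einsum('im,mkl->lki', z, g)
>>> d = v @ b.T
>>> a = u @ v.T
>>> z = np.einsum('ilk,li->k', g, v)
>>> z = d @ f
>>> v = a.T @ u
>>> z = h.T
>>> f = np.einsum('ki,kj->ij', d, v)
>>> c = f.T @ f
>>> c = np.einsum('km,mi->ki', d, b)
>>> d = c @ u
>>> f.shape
(19, 3)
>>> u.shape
(3, 3)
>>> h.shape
(31,)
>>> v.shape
(29, 3)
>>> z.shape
(31,)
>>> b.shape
(19, 3)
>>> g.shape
(3, 29, 3)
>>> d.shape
(29, 3)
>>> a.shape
(3, 29)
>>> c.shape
(29, 3)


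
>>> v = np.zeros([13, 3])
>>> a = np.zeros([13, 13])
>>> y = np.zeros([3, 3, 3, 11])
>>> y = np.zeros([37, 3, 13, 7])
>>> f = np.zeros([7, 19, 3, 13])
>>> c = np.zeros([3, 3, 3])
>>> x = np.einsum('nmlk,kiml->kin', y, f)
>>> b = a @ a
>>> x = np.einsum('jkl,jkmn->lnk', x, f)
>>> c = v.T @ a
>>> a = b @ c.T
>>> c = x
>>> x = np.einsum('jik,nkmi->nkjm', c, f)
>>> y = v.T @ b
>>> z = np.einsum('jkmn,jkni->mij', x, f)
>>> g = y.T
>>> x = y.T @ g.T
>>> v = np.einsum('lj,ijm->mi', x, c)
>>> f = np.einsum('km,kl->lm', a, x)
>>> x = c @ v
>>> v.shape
(19, 37)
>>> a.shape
(13, 3)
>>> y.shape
(3, 13)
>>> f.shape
(13, 3)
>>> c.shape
(37, 13, 19)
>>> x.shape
(37, 13, 37)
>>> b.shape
(13, 13)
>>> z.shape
(37, 13, 7)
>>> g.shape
(13, 3)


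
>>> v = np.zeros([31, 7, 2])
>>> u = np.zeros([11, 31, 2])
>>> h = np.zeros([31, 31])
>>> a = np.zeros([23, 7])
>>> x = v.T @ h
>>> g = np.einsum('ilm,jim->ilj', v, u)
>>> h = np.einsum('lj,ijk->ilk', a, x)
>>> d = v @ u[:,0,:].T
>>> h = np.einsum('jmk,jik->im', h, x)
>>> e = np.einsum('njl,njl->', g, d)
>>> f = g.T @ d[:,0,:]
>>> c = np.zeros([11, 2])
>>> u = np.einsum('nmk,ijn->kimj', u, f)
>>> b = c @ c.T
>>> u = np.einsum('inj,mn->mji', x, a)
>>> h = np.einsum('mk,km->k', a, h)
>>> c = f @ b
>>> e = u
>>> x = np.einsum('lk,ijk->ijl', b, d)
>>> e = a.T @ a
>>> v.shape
(31, 7, 2)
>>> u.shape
(23, 31, 2)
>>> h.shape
(7,)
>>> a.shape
(23, 7)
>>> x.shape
(31, 7, 11)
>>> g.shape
(31, 7, 11)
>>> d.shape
(31, 7, 11)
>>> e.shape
(7, 7)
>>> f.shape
(11, 7, 11)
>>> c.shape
(11, 7, 11)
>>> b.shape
(11, 11)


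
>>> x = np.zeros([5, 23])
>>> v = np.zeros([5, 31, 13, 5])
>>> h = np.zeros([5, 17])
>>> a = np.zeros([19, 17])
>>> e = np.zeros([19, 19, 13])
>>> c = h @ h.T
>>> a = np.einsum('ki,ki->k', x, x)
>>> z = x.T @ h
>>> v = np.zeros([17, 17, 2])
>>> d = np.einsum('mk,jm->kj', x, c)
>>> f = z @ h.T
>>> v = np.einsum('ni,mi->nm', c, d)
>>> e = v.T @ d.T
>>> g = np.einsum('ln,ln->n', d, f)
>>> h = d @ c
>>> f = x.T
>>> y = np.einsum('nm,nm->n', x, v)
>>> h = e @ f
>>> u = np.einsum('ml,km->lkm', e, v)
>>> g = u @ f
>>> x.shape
(5, 23)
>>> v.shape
(5, 23)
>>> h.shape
(23, 5)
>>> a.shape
(5,)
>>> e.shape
(23, 23)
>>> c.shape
(5, 5)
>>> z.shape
(23, 17)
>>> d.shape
(23, 5)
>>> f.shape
(23, 5)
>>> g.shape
(23, 5, 5)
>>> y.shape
(5,)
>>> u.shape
(23, 5, 23)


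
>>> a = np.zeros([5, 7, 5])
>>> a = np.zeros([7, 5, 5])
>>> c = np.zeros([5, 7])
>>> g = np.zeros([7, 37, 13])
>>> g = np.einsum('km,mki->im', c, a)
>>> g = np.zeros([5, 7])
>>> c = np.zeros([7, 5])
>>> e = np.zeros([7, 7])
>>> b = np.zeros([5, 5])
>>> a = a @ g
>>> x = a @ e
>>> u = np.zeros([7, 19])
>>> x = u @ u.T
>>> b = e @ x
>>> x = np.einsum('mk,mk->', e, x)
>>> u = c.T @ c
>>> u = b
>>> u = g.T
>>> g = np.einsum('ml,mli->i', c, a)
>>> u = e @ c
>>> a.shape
(7, 5, 7)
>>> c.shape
(7, 5)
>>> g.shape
(7,)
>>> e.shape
(7, 7)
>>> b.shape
(7, 7)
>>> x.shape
()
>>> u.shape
(7, 5)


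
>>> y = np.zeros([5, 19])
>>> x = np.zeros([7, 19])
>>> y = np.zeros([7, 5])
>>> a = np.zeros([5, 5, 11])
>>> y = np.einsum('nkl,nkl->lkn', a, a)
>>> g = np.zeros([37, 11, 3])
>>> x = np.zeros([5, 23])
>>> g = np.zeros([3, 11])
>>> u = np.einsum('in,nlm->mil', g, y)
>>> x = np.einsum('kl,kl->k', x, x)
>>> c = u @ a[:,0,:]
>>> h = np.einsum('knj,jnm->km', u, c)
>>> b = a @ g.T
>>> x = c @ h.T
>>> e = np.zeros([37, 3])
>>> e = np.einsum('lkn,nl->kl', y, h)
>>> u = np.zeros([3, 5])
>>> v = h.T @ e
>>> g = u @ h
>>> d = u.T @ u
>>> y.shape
(11, 5, 5)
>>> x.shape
(5, 3, 5)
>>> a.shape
(5, 5, 11)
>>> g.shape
(3, 11)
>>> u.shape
(3, 5)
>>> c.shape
(5, 3, 11)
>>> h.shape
(5, 11)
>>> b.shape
(5, 5, 3)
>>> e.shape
(5, 11)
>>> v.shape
(11, 11)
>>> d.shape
(5, 5)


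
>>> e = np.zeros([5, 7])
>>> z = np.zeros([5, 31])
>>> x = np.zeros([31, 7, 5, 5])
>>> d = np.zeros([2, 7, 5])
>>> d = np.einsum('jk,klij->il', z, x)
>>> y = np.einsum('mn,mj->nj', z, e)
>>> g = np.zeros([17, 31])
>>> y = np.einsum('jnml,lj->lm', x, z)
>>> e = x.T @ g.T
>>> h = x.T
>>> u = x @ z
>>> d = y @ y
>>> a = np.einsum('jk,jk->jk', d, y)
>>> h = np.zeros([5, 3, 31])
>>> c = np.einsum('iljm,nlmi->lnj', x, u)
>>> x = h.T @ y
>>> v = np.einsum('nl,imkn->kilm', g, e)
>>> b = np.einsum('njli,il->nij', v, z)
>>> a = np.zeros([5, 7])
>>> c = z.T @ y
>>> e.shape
(5, 5, 7, 17)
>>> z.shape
(5, 31)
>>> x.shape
(31, 3, 5)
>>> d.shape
(5, 5)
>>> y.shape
(5, 5)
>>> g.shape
(17, 31)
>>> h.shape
(5, 3, 31)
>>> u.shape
(31, 7, 5, 31)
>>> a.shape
(5, 7)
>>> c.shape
(31, 5)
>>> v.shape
(7, 5, 31, 5)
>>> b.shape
(7, 5, 5)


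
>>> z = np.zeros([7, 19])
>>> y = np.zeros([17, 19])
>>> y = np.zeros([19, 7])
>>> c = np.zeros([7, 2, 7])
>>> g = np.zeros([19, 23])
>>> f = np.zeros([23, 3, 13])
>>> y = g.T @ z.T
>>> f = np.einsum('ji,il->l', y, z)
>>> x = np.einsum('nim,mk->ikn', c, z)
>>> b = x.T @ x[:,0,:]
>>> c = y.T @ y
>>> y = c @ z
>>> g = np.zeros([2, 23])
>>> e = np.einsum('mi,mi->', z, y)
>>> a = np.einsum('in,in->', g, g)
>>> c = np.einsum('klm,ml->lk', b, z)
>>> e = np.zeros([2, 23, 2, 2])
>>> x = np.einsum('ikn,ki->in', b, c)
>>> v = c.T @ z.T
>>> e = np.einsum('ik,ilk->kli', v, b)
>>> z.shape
(7, 19)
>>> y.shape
(7, 19)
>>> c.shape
(19, 7)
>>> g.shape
(2, 23)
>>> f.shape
(19,)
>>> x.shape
(7, 7)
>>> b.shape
(7, 19, 7)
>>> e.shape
(7, 19, 7)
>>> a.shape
()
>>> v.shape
(7, 7)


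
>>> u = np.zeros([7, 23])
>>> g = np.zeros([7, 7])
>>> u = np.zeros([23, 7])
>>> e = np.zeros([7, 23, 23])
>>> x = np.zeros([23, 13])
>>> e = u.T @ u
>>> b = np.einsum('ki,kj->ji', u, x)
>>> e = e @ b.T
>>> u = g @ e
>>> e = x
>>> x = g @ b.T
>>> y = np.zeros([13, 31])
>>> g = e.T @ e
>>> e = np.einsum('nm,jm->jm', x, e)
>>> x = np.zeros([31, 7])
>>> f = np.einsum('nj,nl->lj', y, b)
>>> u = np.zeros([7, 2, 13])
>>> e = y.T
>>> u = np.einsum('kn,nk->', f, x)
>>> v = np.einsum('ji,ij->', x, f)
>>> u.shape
()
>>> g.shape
(13, 13)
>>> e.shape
(31, 13)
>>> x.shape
(31, 7)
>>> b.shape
(13, 7)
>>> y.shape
(13, 31)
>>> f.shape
(7, 31)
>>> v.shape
()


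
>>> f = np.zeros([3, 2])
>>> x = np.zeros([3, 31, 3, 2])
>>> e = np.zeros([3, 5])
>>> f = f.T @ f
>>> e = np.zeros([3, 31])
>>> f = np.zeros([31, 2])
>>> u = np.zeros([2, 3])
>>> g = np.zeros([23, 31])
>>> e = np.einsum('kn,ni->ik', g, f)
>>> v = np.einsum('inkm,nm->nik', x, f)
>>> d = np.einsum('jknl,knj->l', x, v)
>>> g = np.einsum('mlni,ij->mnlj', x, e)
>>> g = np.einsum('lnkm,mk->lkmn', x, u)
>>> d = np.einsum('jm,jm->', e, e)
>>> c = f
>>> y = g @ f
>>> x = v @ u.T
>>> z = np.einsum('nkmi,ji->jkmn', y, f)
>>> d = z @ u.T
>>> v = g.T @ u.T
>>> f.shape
(31, 2)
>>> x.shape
(31, 3, 2)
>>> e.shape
(2, 23)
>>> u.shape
(2, 3)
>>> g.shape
(3, 3, 2, 31)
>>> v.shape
(31, 2, 3, 2)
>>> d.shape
(31, 3, 2, 2)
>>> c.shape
(31, 2)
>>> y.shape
(3, 3, 2, 2)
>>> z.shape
(31, 3, 2, 3)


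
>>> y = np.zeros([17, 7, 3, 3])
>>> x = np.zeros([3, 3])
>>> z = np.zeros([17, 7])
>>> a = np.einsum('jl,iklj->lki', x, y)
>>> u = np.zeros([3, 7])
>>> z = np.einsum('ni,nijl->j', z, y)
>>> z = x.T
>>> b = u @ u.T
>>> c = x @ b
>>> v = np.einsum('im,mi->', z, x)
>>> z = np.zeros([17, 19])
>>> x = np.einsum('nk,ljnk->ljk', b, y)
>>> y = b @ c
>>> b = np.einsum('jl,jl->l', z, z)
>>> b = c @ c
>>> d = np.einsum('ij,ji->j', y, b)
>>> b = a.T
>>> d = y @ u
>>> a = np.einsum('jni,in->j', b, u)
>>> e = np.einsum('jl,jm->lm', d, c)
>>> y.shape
(3, 3)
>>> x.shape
(17, 7, 3)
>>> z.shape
(17, 19)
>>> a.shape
(17,)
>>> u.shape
(3, 7)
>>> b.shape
(17, 7, 3)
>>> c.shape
(3, 3)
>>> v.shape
()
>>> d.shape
(3, 7)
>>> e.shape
(7, 3)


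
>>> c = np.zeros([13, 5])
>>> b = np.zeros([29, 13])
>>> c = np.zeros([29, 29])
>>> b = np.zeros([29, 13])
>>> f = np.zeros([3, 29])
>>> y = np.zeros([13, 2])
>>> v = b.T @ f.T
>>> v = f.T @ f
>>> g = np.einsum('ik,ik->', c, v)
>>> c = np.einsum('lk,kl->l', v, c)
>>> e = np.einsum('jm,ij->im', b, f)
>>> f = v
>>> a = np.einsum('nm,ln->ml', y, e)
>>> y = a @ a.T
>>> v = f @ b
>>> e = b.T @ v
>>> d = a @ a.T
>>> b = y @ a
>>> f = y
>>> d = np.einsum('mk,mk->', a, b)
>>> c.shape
(29,)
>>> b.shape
(2, 3)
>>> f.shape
(2, 2)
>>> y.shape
(2, 2)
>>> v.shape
(29, 13)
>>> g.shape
()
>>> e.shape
(13, 13)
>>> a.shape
(2, 3)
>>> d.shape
()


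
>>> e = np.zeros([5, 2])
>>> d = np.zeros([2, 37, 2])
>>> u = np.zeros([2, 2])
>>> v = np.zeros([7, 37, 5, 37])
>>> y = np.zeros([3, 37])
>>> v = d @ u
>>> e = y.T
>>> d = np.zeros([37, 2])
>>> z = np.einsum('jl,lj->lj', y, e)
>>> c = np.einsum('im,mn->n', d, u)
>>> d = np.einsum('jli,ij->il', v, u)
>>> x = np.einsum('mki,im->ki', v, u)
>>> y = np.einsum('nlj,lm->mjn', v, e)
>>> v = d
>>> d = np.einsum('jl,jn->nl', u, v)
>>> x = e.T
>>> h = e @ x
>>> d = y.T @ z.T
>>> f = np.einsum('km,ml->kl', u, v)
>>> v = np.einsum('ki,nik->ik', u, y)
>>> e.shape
(37, 3)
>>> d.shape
(2, 2, 37)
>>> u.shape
(2, 2)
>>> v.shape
(2, 2)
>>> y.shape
(3, 2, 2)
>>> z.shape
(37, 3)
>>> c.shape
(2,)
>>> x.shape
(3, 37)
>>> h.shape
(37, 37)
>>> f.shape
(2, 37)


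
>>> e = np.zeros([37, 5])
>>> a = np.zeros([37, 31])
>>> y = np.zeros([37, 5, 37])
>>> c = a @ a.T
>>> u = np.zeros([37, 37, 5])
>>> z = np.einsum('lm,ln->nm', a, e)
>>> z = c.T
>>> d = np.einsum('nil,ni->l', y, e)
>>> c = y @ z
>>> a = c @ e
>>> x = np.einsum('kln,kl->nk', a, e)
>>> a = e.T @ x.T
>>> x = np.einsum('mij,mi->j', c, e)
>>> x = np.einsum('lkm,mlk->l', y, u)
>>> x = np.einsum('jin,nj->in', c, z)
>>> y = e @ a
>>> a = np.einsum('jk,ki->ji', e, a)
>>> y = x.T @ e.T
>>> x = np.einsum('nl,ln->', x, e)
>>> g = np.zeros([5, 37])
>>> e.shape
(37, 5)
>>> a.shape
(37, 5)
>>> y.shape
(37, 37)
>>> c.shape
(37, 5, 37)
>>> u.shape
(37, 37, 5)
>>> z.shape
(37, 37)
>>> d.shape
(37,)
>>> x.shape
()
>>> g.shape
(5, 37)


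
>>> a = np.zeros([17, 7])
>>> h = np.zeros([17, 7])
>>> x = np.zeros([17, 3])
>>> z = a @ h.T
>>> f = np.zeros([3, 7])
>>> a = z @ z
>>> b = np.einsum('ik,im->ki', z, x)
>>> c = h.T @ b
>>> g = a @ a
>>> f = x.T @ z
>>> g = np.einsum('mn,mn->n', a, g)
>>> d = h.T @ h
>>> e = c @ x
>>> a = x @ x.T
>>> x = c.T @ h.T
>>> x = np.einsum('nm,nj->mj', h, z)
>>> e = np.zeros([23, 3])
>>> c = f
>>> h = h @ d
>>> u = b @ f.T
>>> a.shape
(17, 17)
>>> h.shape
(17, 7)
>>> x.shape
(7, 17)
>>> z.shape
(17, 17)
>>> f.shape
(3, 17)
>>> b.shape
(17, 17)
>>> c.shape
(3, 17)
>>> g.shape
(17,)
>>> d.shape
(7, 7)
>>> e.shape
(23, 3)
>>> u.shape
(17, 3)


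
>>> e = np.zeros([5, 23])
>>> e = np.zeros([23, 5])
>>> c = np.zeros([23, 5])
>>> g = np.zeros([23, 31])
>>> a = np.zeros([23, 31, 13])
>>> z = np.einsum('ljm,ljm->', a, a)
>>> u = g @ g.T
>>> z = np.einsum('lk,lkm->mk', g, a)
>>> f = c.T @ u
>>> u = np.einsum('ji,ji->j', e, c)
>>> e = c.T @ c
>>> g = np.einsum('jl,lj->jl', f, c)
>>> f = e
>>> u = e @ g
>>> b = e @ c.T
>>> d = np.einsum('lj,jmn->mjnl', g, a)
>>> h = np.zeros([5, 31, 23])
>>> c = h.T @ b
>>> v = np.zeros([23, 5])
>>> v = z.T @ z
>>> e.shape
(5, 5)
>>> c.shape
(23, 31, 23)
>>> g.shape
(5, 23)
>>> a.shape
(23, 31, 13)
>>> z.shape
(13, 31)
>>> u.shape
(5, 23)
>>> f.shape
(5, 5)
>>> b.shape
(5, 23)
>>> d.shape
(31, 23, 13, 5)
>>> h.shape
(5, 31, 23)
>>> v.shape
(31, 31)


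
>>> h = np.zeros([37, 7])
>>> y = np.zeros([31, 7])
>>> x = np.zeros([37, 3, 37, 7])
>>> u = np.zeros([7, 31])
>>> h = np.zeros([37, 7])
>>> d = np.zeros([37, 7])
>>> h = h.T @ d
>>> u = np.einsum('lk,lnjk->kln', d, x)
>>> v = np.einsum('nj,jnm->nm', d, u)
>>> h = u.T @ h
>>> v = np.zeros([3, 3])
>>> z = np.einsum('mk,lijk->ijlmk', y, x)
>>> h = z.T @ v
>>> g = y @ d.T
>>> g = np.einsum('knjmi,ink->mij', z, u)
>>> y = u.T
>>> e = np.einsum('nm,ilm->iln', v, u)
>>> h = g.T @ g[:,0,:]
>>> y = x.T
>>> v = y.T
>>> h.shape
(37, 7, 37)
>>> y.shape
(7, 37, 3, 37)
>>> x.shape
(37, 3, 37, 7)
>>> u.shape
(7, 37, 3)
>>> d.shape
(37, 7)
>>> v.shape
(37, 3, 37, 7)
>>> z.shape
(3, 37, 37, 31, 7)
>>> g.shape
(31, 7, 37)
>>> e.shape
(7, 37, 3)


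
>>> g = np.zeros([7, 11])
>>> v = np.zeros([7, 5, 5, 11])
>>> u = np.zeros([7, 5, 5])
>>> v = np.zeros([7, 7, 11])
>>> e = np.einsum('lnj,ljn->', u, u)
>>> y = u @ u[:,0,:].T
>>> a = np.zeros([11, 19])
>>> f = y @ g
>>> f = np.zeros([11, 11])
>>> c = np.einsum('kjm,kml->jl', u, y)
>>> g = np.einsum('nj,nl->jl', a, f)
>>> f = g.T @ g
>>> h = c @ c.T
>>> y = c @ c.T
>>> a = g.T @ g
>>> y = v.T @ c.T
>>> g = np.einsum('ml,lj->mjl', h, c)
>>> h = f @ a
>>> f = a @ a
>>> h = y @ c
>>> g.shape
(5, 7, 5)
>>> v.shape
(7, 7, 11)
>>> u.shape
(7, 5, 5)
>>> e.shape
()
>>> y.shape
(11, 7, 5)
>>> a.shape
(11, 11)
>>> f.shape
(11, 11)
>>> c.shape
(5, 7)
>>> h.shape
(11, 7, 7)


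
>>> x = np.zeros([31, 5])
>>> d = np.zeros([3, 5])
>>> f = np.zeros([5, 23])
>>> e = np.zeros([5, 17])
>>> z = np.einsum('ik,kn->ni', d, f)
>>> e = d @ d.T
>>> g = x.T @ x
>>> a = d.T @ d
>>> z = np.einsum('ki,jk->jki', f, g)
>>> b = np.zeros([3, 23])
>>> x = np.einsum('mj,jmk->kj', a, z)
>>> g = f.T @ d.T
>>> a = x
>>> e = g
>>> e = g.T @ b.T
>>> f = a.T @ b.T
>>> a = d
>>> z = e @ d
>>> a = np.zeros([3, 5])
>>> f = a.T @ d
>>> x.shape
(23, 5)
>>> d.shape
(3, 5)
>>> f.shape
(5, 5)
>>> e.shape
(3, 3)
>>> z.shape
(3, 5)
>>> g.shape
(23, 3)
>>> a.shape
(3, 5)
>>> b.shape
(3, 23)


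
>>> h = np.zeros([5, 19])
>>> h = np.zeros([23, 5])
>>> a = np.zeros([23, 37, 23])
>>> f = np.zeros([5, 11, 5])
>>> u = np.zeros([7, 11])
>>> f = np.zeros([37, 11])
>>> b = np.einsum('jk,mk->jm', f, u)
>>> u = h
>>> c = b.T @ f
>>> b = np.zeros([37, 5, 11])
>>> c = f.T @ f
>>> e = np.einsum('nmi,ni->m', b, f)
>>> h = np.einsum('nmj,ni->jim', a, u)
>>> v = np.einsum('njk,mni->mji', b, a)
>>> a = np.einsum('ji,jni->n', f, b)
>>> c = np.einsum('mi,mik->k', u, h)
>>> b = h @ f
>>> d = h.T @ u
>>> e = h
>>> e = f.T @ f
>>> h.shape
(23, 5, 37)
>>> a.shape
(5,)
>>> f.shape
(37, 11)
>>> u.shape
(23, 5)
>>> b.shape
(23, 5, 11)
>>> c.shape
(37,)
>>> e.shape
(11, 11)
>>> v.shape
(23, 5, 23)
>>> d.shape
(37, 5, 5)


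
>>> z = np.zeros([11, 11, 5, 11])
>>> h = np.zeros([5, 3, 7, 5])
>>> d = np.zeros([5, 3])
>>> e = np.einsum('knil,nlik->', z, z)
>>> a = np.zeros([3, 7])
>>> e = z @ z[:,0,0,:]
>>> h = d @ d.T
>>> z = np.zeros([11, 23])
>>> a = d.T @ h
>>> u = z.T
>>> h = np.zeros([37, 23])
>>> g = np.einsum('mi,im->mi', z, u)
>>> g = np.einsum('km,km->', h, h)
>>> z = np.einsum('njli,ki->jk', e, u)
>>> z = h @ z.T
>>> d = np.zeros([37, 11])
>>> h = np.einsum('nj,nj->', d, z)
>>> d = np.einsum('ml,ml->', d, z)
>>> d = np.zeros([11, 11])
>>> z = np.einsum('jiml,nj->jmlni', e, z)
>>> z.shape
(11, 5, 11, 37, 11)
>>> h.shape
()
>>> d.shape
(11, 11)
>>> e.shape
(11, 11, 5, 11)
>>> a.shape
(3, 5)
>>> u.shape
(23, 11)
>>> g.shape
()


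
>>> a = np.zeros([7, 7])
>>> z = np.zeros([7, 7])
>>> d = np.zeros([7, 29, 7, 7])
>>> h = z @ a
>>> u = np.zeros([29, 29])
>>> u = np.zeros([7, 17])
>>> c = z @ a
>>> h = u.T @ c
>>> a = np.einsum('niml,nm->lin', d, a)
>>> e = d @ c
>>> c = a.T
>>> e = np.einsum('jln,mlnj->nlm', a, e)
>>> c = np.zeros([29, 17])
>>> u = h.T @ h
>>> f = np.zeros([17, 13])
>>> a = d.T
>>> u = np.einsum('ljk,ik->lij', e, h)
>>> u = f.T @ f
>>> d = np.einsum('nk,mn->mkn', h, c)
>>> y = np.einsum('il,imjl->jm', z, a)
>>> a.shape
(7, 7, 29, 7)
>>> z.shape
(7, 7)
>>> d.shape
(29, 7, 17)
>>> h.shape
(17, 7)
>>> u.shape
(13, 13)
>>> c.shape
(29, 17)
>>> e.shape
(7, 29, 7)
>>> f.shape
(17, 13)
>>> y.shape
(29, 7)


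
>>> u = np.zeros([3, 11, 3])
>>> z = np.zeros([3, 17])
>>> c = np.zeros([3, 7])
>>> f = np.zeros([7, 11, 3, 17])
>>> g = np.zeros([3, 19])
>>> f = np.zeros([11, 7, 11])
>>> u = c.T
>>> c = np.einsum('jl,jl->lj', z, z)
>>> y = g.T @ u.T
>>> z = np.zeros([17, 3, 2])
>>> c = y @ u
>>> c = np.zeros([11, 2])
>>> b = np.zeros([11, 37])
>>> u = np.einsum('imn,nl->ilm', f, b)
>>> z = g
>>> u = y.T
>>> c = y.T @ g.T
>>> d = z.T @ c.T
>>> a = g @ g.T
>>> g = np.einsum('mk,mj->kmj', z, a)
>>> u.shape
(7, 19)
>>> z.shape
(3, 19)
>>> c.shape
(7, 3)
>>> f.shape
(11, 7, 11)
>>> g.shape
(19, 3, 3)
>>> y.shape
(19, 7)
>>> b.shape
(11, 37)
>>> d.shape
(19, 7)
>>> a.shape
(3, 3)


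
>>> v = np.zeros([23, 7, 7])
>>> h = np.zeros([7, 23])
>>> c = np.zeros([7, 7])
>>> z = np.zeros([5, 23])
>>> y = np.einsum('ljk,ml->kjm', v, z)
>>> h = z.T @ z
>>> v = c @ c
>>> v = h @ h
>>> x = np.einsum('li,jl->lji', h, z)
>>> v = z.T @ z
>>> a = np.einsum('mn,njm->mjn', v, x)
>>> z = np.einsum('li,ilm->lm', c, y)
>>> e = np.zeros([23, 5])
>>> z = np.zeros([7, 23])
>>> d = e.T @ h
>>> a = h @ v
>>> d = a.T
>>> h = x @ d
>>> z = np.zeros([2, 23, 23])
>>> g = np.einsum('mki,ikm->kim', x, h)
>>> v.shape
(23, 23)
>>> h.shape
(23, 5, 23)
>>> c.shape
(7, 7)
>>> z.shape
(2, 23, 23)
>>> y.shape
(7, 7, 5)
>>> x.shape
(23, 5, 23)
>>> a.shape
(23, 23)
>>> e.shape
(23, 5)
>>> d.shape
(23, 23)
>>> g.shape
(5, 23, 23)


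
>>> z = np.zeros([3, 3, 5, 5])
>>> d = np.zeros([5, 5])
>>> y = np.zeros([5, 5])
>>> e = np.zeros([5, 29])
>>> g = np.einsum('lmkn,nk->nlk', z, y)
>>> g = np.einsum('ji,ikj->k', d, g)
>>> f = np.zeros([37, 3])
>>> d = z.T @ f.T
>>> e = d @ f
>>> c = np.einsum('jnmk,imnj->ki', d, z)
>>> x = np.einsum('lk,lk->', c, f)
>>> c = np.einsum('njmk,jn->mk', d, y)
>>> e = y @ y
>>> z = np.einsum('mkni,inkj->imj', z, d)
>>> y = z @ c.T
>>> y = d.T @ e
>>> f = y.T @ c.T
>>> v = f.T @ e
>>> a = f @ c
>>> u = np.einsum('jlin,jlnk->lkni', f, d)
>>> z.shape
(5, 3, 37)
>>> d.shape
(5, 5, 3, 37)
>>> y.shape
(37, 3, 5, 5)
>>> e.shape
(5, 5)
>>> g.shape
(3,)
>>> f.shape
(5, 5, 3, 3)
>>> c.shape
(3, 37)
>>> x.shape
()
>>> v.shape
(3, 3, 5, 5)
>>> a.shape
(5, 5, 3, 37)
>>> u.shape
(5, 37, 3, 3)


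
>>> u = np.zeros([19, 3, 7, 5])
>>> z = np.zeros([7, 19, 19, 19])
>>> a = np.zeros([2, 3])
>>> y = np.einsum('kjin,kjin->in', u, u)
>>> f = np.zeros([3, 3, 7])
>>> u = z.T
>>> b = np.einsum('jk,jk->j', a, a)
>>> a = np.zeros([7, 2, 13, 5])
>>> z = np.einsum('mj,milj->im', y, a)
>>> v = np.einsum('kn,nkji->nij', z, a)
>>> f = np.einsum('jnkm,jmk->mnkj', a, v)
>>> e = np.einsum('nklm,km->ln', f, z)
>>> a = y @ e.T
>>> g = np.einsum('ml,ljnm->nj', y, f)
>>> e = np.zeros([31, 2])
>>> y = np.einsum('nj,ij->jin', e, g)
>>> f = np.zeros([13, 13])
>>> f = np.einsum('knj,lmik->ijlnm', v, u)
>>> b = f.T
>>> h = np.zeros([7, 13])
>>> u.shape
(19, 19, 19, 7)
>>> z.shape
(2, 7)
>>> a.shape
(7, 13)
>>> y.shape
(2, 13, 31)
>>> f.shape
(19, 13, 19, 5, 19)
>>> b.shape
(19, 5, 19, 13, 19)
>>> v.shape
(7, 5, 13)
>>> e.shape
(31, 2)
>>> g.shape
(13, 2)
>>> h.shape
(7, 13)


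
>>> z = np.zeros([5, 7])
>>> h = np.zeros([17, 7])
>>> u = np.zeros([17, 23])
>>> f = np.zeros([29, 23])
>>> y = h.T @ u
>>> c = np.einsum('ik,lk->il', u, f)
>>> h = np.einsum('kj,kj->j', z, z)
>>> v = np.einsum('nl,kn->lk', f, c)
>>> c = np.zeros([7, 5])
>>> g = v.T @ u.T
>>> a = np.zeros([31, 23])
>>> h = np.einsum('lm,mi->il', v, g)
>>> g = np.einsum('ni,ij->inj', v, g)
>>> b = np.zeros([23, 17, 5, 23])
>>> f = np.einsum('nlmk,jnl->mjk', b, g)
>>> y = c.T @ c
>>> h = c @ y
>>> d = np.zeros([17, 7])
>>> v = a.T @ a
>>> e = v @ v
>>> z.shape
(5, 7)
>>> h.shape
(7, 5)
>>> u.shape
(17, 23)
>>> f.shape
(5, 17, 23)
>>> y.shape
(5, 5)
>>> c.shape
(7, 5)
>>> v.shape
(23, 23)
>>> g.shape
(17, 23, 17)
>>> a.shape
(31, 23)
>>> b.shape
(23, 17, 5, 23)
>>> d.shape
(17, 7)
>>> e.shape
(23, 23)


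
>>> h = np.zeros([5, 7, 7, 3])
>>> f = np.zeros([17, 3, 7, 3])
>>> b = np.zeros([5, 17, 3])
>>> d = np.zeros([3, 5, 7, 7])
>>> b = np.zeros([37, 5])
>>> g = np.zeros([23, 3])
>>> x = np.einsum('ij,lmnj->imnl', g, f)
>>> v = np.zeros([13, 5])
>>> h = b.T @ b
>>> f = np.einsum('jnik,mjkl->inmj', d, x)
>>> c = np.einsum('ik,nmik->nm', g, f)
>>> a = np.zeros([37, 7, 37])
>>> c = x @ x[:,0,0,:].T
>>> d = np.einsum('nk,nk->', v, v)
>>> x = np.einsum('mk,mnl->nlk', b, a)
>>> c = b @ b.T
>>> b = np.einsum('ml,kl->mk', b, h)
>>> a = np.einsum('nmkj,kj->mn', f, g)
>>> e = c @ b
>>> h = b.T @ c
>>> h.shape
(5, 37)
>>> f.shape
(7, 5, 23, 3)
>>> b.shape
(37, 5)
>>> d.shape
()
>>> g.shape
(23, 3)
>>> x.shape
(7, 37, 5)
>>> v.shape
(13, 5)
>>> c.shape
(37, 37)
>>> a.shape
(5, 7)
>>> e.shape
(37, 5)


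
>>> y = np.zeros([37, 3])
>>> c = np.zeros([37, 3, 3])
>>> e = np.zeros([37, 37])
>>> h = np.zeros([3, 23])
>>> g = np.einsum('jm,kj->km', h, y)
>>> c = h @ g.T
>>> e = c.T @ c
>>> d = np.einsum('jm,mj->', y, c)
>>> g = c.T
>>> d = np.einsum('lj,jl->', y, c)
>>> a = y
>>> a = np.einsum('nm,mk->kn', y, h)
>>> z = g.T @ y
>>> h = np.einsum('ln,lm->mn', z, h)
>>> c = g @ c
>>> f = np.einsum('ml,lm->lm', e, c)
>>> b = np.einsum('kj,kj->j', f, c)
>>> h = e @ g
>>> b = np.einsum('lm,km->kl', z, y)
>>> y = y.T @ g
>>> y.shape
(3, 3)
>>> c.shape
(37, 37)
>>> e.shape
(37, 37)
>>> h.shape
(37, 3)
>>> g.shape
(37, 3)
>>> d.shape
()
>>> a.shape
(23, 37)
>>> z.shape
(3, 3)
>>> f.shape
(37, 37)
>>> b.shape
(37, 3)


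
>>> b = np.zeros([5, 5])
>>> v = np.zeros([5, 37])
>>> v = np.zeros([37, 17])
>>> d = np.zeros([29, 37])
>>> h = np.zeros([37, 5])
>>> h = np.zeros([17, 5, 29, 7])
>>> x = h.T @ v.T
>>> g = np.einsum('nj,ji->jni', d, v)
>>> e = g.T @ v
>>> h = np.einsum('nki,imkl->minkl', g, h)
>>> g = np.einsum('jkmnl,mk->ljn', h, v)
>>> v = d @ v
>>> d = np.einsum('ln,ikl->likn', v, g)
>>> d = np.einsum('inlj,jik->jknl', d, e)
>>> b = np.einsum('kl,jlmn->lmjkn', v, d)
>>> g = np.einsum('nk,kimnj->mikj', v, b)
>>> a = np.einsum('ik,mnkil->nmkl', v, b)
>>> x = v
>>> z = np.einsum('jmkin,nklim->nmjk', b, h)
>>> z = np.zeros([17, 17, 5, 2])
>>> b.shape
(17, 7, 17, 29, 5)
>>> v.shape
(29, 17)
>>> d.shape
(17, 17, 7, 5)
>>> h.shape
(5, 17, 37, 29, 7)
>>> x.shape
(29, 17)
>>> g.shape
(17, 7, 17, 5)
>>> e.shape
(17, 29, 17)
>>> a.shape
(7, 17, 17, 5)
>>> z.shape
(17, 17, 5, 2)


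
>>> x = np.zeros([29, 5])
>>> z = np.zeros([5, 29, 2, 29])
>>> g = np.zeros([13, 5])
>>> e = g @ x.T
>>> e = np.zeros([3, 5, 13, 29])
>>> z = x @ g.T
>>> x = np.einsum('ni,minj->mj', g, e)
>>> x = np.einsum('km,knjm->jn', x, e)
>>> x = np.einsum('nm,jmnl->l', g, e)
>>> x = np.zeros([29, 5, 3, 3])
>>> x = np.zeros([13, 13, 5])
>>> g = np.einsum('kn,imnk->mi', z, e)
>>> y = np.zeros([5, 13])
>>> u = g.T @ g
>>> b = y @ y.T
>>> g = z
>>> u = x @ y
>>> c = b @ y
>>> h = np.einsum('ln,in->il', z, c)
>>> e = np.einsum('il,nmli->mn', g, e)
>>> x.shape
(13, 13, 5)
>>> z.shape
(29, 13)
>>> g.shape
(29, 13)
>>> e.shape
(5, 3)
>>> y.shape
(5, 13)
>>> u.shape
(13, 13, 13)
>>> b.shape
(5, 5)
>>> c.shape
(5, 13)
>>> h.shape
(5, 29)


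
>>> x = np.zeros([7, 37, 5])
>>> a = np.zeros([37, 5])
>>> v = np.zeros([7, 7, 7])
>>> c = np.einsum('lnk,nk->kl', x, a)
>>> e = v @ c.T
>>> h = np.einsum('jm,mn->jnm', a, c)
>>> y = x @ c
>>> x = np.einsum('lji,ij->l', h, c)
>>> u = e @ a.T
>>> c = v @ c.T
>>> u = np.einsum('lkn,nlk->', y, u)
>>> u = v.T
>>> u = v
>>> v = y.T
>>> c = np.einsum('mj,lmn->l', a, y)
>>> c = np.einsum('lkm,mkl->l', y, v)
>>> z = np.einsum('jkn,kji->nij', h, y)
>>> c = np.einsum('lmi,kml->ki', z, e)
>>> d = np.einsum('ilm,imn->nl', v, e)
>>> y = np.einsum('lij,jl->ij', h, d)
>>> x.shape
(37,)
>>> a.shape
(37, 5)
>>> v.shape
(7, 37, 7)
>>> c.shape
(7, 37)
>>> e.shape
(7, 7, 5)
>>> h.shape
(37, 7, 5)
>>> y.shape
(7, 5)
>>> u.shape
(7, 7, 7)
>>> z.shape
(5, 7, 37)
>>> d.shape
(5, 37)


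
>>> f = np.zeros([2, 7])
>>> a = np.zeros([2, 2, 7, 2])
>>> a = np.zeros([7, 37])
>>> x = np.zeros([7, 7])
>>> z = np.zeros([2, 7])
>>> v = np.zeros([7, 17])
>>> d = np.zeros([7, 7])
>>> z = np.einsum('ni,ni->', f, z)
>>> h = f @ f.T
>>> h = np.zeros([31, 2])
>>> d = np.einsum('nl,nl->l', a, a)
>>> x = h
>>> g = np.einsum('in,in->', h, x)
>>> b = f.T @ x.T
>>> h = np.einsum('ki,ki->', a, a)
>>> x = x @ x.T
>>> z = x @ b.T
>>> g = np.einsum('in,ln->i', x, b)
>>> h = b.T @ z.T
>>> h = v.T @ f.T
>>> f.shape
(2, 7)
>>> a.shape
(7, 37)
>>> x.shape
(31, 31)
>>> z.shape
(31, 7)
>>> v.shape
(7, 17)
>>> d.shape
(37,)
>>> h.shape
(17, 2)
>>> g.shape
(31,)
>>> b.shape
(7, 31)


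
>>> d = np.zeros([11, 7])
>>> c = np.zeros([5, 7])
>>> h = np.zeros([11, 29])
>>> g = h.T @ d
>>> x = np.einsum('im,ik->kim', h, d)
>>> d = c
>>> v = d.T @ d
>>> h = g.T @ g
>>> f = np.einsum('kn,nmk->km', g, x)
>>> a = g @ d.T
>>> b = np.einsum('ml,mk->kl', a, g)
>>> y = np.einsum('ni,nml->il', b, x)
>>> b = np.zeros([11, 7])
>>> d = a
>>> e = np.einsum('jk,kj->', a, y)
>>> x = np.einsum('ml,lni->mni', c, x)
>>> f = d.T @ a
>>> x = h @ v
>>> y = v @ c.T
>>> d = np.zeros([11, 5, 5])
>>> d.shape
(11, 5, 5)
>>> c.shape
(5, 7)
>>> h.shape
(7, 7)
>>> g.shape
(29, 7)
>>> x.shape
(7, 7)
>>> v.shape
(7, 7)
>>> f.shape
(5, 5)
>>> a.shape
(29, 5)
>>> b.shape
(11, 7)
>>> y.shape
(7, 5)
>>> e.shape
()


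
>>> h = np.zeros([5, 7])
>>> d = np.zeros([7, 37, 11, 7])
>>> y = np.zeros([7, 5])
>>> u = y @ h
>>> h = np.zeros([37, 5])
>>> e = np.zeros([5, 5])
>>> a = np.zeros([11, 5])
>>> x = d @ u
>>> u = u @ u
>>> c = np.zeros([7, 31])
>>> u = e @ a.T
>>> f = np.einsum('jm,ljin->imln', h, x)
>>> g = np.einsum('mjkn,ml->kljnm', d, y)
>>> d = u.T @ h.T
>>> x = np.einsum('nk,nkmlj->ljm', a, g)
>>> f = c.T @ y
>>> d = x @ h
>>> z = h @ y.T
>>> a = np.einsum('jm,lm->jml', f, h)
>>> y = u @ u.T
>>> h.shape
(37, 5)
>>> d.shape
(7, 7, 5)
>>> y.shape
(5, 5)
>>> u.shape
(5, 11)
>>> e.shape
(5, 5)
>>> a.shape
(31, 5, 37)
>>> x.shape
(7, 7, 37)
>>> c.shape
(7, 31)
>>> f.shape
(31, 5)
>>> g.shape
(11, 5, 37, 7, 7)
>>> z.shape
(37, 7)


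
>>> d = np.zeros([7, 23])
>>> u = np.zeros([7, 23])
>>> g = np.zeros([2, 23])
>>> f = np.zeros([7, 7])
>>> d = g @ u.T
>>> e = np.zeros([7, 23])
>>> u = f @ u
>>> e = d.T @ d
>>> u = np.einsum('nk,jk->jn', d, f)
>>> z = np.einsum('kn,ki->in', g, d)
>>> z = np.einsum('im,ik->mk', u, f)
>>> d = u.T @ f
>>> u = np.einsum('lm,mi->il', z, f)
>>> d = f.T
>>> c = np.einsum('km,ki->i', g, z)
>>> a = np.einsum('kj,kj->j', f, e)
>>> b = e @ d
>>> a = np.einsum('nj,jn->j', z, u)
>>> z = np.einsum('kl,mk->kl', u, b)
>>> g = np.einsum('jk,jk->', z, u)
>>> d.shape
(7, 7)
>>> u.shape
(7, 2)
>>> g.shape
()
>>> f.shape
(7, 7)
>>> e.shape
(7, 7)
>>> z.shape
(7, 2)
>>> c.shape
(7,)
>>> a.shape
(7,)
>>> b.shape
(7, 7)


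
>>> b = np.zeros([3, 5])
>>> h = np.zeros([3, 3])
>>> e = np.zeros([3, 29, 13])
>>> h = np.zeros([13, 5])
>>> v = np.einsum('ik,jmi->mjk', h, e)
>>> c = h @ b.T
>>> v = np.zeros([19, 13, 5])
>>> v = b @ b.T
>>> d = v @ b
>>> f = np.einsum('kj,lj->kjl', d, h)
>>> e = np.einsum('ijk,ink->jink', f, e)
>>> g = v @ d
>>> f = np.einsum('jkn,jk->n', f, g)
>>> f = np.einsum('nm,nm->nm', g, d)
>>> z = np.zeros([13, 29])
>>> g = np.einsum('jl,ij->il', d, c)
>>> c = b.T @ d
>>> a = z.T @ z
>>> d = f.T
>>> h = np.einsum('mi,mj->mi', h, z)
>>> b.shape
(3, 5)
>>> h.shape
(13, 5)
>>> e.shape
(5, 3, 29, 13)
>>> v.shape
(3, 3)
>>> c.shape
(5, 5)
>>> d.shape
(5, 3)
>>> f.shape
(3, 5)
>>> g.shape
(13, 5)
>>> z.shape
(13, 29)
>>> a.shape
(29, 29)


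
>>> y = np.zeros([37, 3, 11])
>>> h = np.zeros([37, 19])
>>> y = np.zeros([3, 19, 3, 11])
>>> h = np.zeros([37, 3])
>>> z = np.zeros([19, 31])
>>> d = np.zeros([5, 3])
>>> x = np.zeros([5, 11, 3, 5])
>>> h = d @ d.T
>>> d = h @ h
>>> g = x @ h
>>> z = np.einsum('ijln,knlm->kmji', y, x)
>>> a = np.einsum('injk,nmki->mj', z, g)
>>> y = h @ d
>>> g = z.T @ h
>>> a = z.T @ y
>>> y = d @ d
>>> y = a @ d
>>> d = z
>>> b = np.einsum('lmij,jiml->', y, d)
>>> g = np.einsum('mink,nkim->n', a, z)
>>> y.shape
(3, 19, 5, 5)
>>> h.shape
(5, 5)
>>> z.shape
(5, 5, 19, 3)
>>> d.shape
(5, 5, 19, 3)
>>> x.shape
(5, 11, 3, 5)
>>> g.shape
(5,)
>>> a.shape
(3, 19, 5, 5)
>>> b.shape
()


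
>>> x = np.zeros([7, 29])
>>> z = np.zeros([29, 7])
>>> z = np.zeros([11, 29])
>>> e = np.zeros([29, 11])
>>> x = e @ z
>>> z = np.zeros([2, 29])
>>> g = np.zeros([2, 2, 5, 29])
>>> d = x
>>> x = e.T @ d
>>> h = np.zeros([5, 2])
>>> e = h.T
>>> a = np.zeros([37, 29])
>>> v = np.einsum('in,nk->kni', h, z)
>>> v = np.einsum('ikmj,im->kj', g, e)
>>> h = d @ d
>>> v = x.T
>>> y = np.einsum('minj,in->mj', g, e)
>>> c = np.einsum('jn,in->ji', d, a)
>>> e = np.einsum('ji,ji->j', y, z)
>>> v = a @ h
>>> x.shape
(11, 29)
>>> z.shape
(2, 29)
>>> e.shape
(2,)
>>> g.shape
(2, 2, 5, 29)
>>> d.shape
(29, 29)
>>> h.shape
(29, 29)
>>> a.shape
(37, 29)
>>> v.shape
(37, 29)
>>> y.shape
(2, 29)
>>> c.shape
(29, 37)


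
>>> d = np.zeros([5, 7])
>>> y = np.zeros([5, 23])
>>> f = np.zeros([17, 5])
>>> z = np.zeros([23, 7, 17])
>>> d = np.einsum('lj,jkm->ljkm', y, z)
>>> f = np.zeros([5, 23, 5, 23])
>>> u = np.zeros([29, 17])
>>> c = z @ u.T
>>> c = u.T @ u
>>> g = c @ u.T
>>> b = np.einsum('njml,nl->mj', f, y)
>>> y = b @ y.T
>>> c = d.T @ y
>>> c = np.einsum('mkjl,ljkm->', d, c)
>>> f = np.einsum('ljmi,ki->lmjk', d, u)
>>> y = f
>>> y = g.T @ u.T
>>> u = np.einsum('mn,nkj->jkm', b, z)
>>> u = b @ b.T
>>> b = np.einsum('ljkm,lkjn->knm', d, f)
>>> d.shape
(5, 23, 7, 17)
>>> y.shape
(29, 29)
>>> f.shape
(5, 7, 23, 29)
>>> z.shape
(23, 7, 17)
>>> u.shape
(5, 5)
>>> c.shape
()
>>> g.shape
(17, 29)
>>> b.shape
(7, 29, 17)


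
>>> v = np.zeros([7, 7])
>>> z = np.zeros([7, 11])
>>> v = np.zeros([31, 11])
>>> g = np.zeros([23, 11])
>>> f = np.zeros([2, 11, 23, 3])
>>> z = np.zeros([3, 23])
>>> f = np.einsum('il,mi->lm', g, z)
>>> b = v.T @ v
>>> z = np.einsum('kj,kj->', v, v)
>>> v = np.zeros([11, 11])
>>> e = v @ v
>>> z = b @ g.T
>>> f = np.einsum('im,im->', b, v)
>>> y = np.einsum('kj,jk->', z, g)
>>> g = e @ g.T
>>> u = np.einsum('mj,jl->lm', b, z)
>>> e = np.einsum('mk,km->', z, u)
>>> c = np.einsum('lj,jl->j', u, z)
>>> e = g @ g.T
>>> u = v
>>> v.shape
(11, 11)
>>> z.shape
(11, 23)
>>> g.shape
(11, 23)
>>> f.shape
()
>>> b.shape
(11, 11)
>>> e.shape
(11, 11)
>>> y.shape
()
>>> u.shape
(11, 11)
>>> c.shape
(11,)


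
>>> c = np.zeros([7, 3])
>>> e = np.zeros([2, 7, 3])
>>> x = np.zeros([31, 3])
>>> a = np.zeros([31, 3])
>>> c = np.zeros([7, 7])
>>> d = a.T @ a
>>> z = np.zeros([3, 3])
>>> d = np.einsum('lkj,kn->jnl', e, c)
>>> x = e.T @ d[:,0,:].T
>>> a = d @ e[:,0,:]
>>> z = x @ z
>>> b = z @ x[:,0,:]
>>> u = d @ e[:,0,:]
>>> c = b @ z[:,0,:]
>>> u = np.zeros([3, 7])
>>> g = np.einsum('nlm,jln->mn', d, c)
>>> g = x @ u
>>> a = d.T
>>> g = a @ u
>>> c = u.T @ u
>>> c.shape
(7, 7)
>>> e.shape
(2, 7, 3)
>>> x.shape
(3, 7, 3)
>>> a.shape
(2, 7, 3)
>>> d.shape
(3, 7, 2)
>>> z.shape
(3, 7, 3)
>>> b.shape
(3, 7, 3)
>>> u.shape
(3, 7)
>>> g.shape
(2, 7, 7)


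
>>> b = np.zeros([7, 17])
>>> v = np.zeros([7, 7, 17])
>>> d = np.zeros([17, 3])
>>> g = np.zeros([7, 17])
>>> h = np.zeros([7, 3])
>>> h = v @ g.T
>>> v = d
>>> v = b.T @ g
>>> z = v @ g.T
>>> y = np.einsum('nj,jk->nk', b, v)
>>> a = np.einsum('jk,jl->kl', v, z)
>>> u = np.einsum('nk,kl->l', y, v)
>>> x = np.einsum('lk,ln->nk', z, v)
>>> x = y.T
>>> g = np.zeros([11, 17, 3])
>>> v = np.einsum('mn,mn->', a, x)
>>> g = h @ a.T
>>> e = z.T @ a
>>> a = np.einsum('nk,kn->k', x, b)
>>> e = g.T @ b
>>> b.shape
(7, 17)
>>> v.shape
()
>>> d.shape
(17, 3)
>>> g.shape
(7, 7, 17)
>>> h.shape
(7, 7, 7)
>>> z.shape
(17, 7)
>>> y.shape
(7, 17)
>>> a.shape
(7,)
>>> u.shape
(17,)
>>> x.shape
(17, 7)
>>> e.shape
(17, 7, 17)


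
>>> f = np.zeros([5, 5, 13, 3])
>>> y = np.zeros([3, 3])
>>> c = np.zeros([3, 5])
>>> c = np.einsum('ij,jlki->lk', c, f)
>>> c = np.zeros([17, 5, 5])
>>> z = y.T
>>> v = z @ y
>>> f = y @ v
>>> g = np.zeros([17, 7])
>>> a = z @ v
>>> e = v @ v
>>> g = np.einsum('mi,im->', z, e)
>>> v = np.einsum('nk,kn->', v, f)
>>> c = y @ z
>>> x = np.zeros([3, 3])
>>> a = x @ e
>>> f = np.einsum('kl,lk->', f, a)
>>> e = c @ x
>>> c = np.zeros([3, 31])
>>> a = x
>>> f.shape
()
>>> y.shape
(3, 3)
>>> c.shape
(3, 31)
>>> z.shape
(3, 3)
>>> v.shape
()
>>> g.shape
()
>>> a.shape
(3, 3)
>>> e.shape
(3, 3)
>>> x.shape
(3, 3)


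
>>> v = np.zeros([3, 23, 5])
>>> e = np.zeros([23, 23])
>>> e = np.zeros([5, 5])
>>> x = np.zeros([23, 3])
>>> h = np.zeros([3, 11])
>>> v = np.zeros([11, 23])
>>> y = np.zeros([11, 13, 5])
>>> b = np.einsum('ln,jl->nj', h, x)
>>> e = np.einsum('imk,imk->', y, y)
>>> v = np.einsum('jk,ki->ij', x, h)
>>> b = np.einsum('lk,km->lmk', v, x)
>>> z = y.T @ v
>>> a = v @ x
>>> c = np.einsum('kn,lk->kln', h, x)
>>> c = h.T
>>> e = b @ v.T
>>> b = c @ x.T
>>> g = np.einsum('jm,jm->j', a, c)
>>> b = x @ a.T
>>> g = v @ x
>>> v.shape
(11, 23)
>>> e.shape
(11, 3, 11)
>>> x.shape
(23, 3)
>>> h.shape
(3, 11)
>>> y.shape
(11, 13, 5)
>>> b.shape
(23, 11)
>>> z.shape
(5, 13, 23)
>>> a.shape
(11, 3)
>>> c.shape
(11, 3)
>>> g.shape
(11, 3)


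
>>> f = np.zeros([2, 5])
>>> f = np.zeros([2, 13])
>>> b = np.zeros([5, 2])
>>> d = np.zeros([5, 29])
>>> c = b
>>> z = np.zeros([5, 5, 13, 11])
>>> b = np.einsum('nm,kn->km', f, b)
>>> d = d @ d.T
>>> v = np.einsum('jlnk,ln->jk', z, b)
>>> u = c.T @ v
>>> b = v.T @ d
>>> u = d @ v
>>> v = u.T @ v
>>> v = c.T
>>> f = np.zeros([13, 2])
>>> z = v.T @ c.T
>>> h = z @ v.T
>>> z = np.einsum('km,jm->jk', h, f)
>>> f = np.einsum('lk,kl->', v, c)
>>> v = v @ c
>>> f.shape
()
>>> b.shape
(11, 5)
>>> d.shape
(5, 5)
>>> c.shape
(5, 2)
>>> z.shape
(13, 5)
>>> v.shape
(2, 2)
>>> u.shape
(5, 11)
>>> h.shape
(5, 2)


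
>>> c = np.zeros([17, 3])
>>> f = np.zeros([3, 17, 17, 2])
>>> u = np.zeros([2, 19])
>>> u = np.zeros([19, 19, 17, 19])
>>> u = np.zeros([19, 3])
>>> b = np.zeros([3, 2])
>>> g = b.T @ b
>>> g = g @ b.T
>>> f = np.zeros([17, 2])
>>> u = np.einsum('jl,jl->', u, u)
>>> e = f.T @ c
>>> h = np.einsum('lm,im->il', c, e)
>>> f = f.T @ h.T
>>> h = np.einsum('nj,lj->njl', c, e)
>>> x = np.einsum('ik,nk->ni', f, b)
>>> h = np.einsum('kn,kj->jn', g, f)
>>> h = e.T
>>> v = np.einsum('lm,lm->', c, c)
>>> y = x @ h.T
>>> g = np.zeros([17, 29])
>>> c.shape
(17, 3)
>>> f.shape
(2, 2)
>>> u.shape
()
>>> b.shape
(3, 2)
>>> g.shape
(17, 29)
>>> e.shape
(2, 3)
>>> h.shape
(3, 2)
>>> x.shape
(3, 2)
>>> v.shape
()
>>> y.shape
(3, 3)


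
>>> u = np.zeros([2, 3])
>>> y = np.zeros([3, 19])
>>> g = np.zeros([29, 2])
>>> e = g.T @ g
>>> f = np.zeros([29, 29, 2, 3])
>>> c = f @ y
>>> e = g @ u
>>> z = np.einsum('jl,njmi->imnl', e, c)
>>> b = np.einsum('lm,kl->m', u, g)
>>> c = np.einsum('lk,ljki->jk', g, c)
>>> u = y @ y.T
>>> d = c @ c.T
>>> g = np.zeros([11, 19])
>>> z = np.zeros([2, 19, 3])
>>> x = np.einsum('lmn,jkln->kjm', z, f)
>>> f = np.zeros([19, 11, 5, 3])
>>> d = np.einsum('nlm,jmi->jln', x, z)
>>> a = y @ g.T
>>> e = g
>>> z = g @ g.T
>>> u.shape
(3, 3)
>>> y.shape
(3, 19)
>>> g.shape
(11, 19)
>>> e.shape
(11, 19)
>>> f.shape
(19, 11, 5, 3)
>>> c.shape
(29, 2)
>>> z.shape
(11, 11)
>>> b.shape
(3,)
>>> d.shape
(2, 29, 29)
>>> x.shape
(29, 29, 19)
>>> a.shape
(3, 11)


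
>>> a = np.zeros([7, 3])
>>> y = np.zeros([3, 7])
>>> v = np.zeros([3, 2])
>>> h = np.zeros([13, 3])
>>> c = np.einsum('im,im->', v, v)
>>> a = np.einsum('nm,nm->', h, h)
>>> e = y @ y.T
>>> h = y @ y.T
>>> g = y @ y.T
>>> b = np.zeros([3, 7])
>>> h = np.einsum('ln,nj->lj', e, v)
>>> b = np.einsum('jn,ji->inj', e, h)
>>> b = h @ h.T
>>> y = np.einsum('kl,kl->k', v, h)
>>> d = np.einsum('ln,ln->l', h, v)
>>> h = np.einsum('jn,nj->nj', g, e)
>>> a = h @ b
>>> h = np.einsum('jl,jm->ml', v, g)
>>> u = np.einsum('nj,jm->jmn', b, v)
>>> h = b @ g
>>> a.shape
(3, 3)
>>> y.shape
(3,)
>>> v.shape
(3, 2)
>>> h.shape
(3, 3)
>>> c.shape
()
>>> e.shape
(3, 3)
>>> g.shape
(3, 3)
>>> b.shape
(3, 3)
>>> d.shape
(3,)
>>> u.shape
(3, 2, 3)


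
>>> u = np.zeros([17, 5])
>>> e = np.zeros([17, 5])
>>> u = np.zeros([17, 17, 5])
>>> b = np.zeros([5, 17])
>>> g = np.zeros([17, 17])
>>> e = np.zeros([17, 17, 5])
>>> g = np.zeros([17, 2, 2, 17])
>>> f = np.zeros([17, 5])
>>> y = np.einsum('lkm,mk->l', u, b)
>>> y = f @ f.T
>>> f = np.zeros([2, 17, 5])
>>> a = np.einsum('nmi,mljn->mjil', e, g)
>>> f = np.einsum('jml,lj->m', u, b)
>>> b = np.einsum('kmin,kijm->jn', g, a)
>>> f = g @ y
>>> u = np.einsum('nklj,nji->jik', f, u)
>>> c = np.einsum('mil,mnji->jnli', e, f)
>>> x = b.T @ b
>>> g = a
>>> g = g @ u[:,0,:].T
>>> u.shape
(17, 5, 2)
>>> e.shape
(17, 17, 5)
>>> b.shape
(5, 17)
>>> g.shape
(17, 2, 5, 17)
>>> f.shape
(17, 2, 2, 17)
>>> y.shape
(17, 17)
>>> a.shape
(17, 2, 5, 2)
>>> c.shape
(2, 2, 5, 17)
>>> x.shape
(17, 17)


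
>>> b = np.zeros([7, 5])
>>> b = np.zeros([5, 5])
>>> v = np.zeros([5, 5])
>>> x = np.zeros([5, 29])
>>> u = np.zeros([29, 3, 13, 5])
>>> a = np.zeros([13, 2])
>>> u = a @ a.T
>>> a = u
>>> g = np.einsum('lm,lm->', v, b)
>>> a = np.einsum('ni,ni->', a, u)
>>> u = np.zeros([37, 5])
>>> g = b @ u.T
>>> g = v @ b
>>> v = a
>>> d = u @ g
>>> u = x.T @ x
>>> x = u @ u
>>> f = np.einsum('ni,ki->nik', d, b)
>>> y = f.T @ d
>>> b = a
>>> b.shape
()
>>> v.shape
()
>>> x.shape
(29, 29)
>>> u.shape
(29, 29)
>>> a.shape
()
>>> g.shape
(5, 5)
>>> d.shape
(37, 5)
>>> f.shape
(37, 5, 5)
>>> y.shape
(5, 5, 5)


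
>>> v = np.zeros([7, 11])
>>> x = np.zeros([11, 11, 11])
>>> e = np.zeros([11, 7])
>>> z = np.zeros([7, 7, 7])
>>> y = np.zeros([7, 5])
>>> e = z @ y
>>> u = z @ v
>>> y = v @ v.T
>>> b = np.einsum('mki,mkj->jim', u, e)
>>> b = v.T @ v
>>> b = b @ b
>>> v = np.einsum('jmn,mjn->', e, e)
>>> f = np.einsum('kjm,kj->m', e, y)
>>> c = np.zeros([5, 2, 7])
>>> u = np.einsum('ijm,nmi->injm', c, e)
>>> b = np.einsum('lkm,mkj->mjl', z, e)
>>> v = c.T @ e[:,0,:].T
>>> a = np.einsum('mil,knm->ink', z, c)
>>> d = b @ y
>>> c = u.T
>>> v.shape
(7, 2, 7)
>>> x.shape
(11, 11, 11)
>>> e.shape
(7, 7, 5)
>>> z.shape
(7, 7, 7)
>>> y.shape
(7, 7)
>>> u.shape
(5, 7, 2, 7)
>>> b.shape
(7, 5, 7)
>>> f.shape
(5,)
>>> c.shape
(7, 2, 7, 5)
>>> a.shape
(7, 2, 5)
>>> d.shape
(7, 5, 7)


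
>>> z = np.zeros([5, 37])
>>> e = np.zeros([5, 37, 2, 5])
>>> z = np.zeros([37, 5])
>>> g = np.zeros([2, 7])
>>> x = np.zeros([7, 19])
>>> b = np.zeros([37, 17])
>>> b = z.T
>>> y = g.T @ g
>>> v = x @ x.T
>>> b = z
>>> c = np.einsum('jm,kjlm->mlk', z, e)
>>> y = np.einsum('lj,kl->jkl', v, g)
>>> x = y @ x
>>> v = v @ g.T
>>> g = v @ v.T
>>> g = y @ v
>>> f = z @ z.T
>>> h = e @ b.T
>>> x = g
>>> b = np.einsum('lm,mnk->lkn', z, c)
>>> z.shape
(37, 5)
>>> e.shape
(5, 37, 2, 5)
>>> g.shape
(7, 2, 2)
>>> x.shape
(7, 2, 2)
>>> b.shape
(37, 5, 2)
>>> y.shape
(7, 2, 7)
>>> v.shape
(7, 2)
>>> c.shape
(5, 2, 5)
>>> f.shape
(37, 37)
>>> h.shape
(5, 37, 2, 37)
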